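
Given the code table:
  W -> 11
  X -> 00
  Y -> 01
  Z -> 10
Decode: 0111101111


Decoding:
01 -> Y
11 -> W
10 -> Z
11 -> W
11 -> W


Result: YWZWW


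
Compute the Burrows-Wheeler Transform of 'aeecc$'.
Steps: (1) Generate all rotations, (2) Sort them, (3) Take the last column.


Rotations (sorted):
  0: $aeecc -> last char: c
  1: aeecc$ -> last char: $
  2: c$aeec -> last char: c
  3: cc$aee -> last char: e
  4: ecc$ae -> last char: e
  5: eecc$a -> last char: a


BWT = c$ceea


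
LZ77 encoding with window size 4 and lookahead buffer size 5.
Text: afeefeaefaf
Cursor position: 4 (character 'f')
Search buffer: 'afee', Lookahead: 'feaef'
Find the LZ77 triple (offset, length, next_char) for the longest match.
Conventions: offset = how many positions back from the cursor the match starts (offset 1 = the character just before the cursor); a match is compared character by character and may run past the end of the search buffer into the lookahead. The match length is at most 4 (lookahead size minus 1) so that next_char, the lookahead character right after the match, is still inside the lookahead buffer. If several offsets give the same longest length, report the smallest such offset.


Try each offset into the search buffer:
  offset=1 (pos 3, char 'e'): match length 0
  offset=2 (pos 2, char 'e'): match length 0
  offset=3 (pos 1, char 'f'): match length 2
  offset=4 (pos 0, char 'a'): match length 0
Longest match has length 2 at offset 3.
next_char = character at position 4 + 2 = 6 -> 'a'

Best match: offset=3, length=2 (matching 'fe' starting at position 1)
LZ77 triple: (3, 2, 'a')


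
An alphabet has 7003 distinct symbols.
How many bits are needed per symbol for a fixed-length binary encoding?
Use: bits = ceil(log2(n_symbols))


log2(7003) = 12.7738
Bracket: 2^12 = 4096 < 7003 <= 2^13 = 8192
So ceil(log2(7003)) = 13

bits = ceil(log2(7003)) = ceil(12.7738) = 13 bits


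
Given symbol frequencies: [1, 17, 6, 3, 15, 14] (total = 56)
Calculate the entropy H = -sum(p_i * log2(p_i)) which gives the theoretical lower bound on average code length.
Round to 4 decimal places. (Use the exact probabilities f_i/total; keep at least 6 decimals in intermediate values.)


Per-symbol terms -p_i * log2(p_i) with p_i = f_i/56:
  p = 1/56 = 0.017857: log2(p) = -5.807355, -p*log2(p) = 0.103703
  p = 17/56 = 0.303571: log2(p) = -1.719892, -p*log2(p) = 0.522110
  p = 6/56 = 0.107143: log2(p) = -3.222392, -p*log2(p) = 0.345256
  p = 3/56 = 0.053571: log2(p) = -4.222392, -p*log2(p) = 0.226200
  p = 15/56 = 0.267857: log2(p) = -1.900464, -p*log2(p) = 0.509053
  p = 14/56 = 0.250000: log2(p) = -2.000000, -p*log2(p) = 0.500000
H = 0.103703 + 0.522110 + 0.345256 + 0.226200 + 0.509053 + 0.500000 = 2.206322

H = 2.2063 bits/symbol


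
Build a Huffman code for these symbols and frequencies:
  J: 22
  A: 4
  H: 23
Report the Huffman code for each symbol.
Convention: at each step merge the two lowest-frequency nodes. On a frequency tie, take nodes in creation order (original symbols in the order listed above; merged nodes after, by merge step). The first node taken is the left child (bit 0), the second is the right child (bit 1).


Huffman tree construction:
Step 1: Merge A(4) + J(22) = 26
Step 2: Merge H(23) + (A+J)(26) = 49
Read each symbol's code off the tree from the root (left child = 0, right child = 1).

Codes:
  J: 11 (length 2)
  A: 10 (length 2)
  H: 0 (length 1)
Average code length: 75/49 = 1.5306 bits/symbol


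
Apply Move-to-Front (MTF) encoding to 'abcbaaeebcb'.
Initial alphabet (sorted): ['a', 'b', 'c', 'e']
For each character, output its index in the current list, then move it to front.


MTF encoding:
'a': index 0 in ['a', 'b', 'c', 'e'] -> ['a', 'b', 'c', 'e']
'b': index 1 in ['a', 'b', 'c', 'e'] -> ['b', 'a', 'c', 'e']
'c': index 2 in ['b', 'a', 'c', 'e'] -> ['c', 'b', 'a', 'e']
'b': index 1 in ['c', 'b', 'a', 'e'] -> ['b', 'c', 'a', 'e']
'a': index 2 in ['b', 'c', 'a', 'e'] -> ['a', 'b', 'c', 'e']
'a': index 0 in ['a', 'b', 'c', 'e'] -> ['a', 'b', 'c', 'e']
'e': index 3 in ['a', 'b', 'c', 'e'] -> ['e', 'a', 'b', 'c']
'e': index 0 in ['e', 'a', 'b', 'c'] -> ['e', 'a', 'b', 'c']
'b': index 2 in ['e', 'a', 'b', 'c'] -> ['b', 'e', 'a', 'c']
'c': index 3 in ['b', 'e', 'a', 'c'] -> ['c', 'b', 'e', 'a']
'b': index 1 in ['c', 'b', 'e', 'a'] -> ['b', 'c', 'e', 'a']


Output: [0, 1, 2, 1, 2, 0, 3, 0, 2, 3, 1]


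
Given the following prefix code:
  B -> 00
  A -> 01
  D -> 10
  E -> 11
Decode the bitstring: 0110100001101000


Decoding step by step:
Bits 01 -> A
Bits 10 -> D
Bits 10 -> D
Bits 00 -> B
Bits 01 -> A
Bits 10 -> D
Bits 10 -> D
Bits 00 -> B


Decoded message: ADDBADDB


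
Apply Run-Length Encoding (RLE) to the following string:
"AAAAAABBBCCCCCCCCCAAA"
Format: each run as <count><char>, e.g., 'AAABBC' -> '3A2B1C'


Scanning runs left to right:
  i=0: run of 'A' x 6 -> '6A'
  i=6: run of 'B' x 3 -> '3B'
  i=9: run of 'C' x 9 -> '9C'
  i=18: run of 'A' x 3 -> '3A'

RLE = 6A3B9C3A


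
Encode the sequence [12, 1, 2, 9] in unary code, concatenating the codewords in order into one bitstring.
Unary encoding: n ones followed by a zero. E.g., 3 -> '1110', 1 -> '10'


Encode each number as n ones followed by a terminating 0:
  12 -> 1111111111110 (13 bits)
  1 -> 10 (2 bits)
  2 -> 110 (3 bits)
  9 -> 1111111110 (10 bits)
Total length = 13 + 2 + 3 + 10 = 28 bits.

Unary([12, 1, 2, 9]) = 1111111111110101101111111110 (28 bits)


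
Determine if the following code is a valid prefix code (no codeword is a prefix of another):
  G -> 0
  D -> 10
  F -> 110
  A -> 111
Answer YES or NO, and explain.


Checking each pair (does one codeword prefix another?):
  G='0' vs D='10': no prefix
  G='0' vs F='110': no prefix
  G='0' vs A='111': no prefix
  D='10' vs G='0': no prefix
  D='10' vs F='110': no prefix
  D='10' vs A='111': no prefix
  F='110' vs G='0': no prefix
  F='110' vs D='10': no prefix
  F='110' vs A='111': no prefix
  A='111' vs G='0': no prefix
  A='111' vs D='10': no prefix
  A='111' vs F='110': no prefix
No violation found over all pairs.

YES -- this is a valid prefix code. No codeword is a prefix of any other codeword.


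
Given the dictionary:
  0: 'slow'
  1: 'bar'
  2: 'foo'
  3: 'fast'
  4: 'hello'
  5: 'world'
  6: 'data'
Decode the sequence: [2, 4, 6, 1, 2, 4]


Look up each index in the dictionary:
  2 -> 'foo'
  4 -> 'hello'
  6 -> 'data'
  1 -> 'bar'
  2 -> 'foo'
  4 -> 'hello'

Decoded: "foo hello data bar foo hello"


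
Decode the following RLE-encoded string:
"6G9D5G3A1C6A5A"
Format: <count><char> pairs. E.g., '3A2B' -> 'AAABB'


Expanding each <count><char> pair:
  6G -> 'GGGGGG'
  9D -> 'DDDDDDDDD'
  5G -> 'GGGGG'
  3A -> 'AAA'
  1C -> 'C'
  6A -> 'AAAAAA'
  5A -> 'AAAAA'

Decoded = GGGGGGDDDDDDDDDGGGGGAAACAAAAAAAAAAA


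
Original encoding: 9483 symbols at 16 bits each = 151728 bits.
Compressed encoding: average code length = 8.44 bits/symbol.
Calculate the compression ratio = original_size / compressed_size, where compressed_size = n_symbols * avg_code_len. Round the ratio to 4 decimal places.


original_size = n_symbols * orig_bits = 9483 * 16 = 151728 bits
compressed_size = n_symbols * avg_code_len = 9483 * 8.44 = 80036.52 bits
ratio = original_size / compressed_size = 151728 / 80036.52 = 1.8957

Compression ratio = 1.8957


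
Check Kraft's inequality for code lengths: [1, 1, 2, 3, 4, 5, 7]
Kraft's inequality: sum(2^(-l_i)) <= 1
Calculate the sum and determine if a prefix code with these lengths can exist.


Sum = 2^(-1) + 2^(-1) + 2^(-2) + 2^(-3) + 2^(-4) + 2^(-5) + 2^(-7)
    = 0.5 + 0.5 + 0.25 + 0.125 + 0.0625 + 0.03125 + 0.0078125
    = 189/128 = 1.4765625
Since 1.4765625 > 1, Kraft's inequality is NOT satisfied.
A prefix code with these lengths CANNOT exist.

Kraft sum = 1.4765625. Not satisfied.


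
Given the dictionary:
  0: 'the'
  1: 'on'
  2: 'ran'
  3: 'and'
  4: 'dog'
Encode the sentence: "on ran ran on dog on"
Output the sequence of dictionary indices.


Look up each word in the dictionary:
  'on' -> 1
  'ran' -> 2
  'ran' -> 2
  'on' -> 1
  'dog' -> 4
  'on' -> 1

Encoded: [1, 2, 2, 1, 4, 1]


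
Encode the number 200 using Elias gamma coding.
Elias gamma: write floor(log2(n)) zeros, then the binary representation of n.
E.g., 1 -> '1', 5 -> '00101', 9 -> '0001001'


num_bits = floor(log2(200)) + 1 = 8
leading_zeros = num_bits - 1 = 7
binary(200) = 11001000

Elias gamma(200) = '0000000' + '11001000' = 000000011001000 (15 bits)


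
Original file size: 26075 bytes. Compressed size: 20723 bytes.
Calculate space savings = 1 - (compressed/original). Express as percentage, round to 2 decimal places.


ratio = compressed/original = 20723/26075 = 0.794746
savings = 1 - ratio = 1 - 0.794746 = 0.205254
as a percentage: 0.205254 * 100 = 20.53%

Space savings = 1 - 20723/26075 = 20.53%


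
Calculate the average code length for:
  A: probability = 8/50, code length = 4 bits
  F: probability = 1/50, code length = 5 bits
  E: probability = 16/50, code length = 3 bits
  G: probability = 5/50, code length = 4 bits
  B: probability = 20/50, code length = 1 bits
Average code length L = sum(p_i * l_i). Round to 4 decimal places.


Weighted contributions p_i * l_i:
  A: (8/50) * 4 = 32/50
  F: (1/50) * 5 = 5/50
  E: (16/50) * 3 = 48/50
  G: (5/50) * 4 = 20/50
  B: (20/50) * 1 = 20/50
Sum = (32 + 5 + 48 + 20 + 20)/50 = 125/50

L = 125/50 = 2.5000 bits/symbol


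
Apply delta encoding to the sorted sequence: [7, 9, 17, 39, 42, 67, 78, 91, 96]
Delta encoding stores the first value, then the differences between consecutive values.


First value: 7
Deltas:
  9 - 7 = 2
  17 - 9 = 8
  39 - 17 = 22
  42 - 39 = 3
  67 - 42 = 25
  78 - 67 = 11
  91 - 78 = 13
  96 - 91 = 5


Delta encoded: [7, 2, 8, 22, 3, 25, 11, 13, 5]


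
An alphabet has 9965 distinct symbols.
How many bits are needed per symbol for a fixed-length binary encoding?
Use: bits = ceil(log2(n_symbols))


log2(9965) = 13.2827
Bracket: 2^13 = 8192 < 9965 <= 2^14 = 16384
So ceil(log2(9965)) = 14

bits = ceil(log2(9965)) = ceil(13.2827) = 14 bits


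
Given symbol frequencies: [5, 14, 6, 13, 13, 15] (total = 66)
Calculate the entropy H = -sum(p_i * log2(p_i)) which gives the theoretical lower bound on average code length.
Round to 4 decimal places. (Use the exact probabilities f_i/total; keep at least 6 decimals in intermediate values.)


Per-symbol terms -p_i * log2(p_i) with p_i = f_i/66:
  p = 5/66 = 0.075758: log2(p) = -3.722466, -p*log2(p) = 0.282005
  p = 14/66 = 0.212121: log2(p) = -2.237039, -p*log2(p) = 0.474523
  p = 6/66 = 0.090909: log2(p) = -3.459432, -p*log2(p) = 0.314494
  p = 13/66 = 0.196970: log2(p) = -2.343954, -p*log2(p) = 0.461688
  p = 13/66 = 0.196970: log2(p) = -2.343954, -p*log2(p) = 0.461688
  p = 15/66 = 0.227273: log2(p) = -2.137504, -p*log2(p) = 0.485796
H = 0.282005 + 0.474523 + 0.314494 + 0.461688 + 0.461688 + 0.485796 = 2.480194

H = 2.4802 bits/symbol


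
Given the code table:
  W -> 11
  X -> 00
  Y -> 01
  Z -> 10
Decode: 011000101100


Decoding:
01 -> Y
10 -> Z
00 -> X
10 -> Z
11 -> W
00 -> X


Result: YZXZWX


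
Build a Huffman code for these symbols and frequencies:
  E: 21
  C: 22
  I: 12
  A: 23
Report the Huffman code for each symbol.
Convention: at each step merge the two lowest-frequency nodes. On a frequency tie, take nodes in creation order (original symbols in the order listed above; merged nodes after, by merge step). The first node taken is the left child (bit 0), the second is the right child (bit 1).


Huffman tree construction:
Step 1: Merge I(12) + E(21) = 33
Step 2: Merge C(22) + A(23) = 45
Step 3: Merge (I+E)(33) + (C+A)(45) = 78
Read each symbol's code off the tree from the root (left child = 0, right child = 1).

Codes:
  E: 01 (length 2)
  C: 10 (length 2)
  I: 00 (length 2)
  A: 11 (length 2)
Average code length: 156/78 = 2.0000 bits/symbol


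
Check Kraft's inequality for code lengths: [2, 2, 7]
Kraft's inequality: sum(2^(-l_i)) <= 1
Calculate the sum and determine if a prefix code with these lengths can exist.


Sum = 2^(-2) + 2^(-2) + 2^(-7)
    = 0.25 + 0.25 + 0.0078125
    = 65/128 = 0.5078125
Since 0.5078125 <= 1, Kraft's inequality IS satisfied.
A prefix code with these lengths CAN exist.

Kraft sum = 0.5078125. Satisfied.


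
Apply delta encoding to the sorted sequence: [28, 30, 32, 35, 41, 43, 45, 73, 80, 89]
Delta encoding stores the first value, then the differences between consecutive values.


First value: 28
Deltas:
  30 - 28 = 2
  32 - 30 = 2
  35 - 32 = 3
  41 - 35 = 6
  43 - 41 = 2
  45 - 43 = 2
  73 - 45 = 28
  80 - 73 = 7
  89 - 80 = 9


Delta encoded: [28, 2, 2, 3, 6, 2, 2, 28, 7, 9]


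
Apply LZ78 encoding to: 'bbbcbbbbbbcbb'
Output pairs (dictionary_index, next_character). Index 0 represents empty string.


LZ78 encoding steps:
Dictionary: {0: ''}
Step 1: w='' (idx 0), next='b' -> output (0, 'b'), add 'b' as idx 1
Step 2: w='b' (idx 1), next='b' -> output (1, 'b'), add 'bb' as idx 2
Step 3: w='' (idx 0), next='c' -> output (0, 'c'), add 'c' as idx 3
Step 4: w='bb' (idx 2), next='b' -> output (2, 'b'), add 'bbb' as idx 4
Step 5: w='bbb' (idx 4), next='c' -> output (4, 'c'), add 'bbbc' as idx 5
Step 6: w='bb' (idx 2), end of input -> output (2, '')


Encoded: [(0, 'b'), (1, 'b'), (0, 'c'), (2, 'b'), (4, 'c'), (2, '')]


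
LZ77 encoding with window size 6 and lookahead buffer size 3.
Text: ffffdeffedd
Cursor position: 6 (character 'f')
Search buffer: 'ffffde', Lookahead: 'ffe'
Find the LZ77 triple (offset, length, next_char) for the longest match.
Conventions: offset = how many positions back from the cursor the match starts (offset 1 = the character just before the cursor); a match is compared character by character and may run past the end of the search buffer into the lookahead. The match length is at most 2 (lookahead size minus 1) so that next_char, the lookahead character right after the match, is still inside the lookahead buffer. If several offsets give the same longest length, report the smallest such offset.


Try each offset into the search buffer:
  offset=1 (pos 5, char 'e'): match length 0
  offset=2 (pos 4, char 'd'): match length 0
  offset=3 (pos 3, char 'f'): match length 1
  offset=4 (pos 2, char 'f'): match length 2
  offset=5 (pos 1, char 'f'): match length 2
  offset=6 (pos 0, char 'f'): match length 2
Longest match has length 2, found at offsets 4, 5, 6; take the smallest, offset 4.
next_char = character at position 6 + 2 = 8 -> 'e'

Best match: offset=4, length=2 (matching 'ff' starting at position 2)
LZ77 triple: (4, 2, 'e')


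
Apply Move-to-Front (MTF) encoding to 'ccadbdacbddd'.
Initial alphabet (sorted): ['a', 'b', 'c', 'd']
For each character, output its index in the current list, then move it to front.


MTF encoding:
'c': index 2 in ['a', 'b', 'c', 'd'] -> ['c', 'a', 'b', 'd']
'c': index 0 in ['c', 'a', 'b', 'd'] -> ['c', 'a', 'b', 'd']
'a': index 1 in ['c', 'a', 'b', 'd'] -> ['a', 'c', 'b', 'd']
'd': index 3 in ['a', 'c', 'b', 'd'] -> ['d', 'a', 'c', 'b']
'b': index 3 in ['d', 'a', 'c', 'b'] -> ['b', 'd', 'a', 'c']
'd': index 1 in ['b', 'd', 'a', 'c'] -> ['d', 'b', 'a', 'c']
'a': index 2 in ['d', 'b', 'a', 'c'] -> ['a', 'd', 'b', 'c']
'c': index 3 in ['a', 'd', 'b', 'c'] -> ['c', 'a', 'd', 'b']
'b': index 3 in ['c', 'a', 'd', 'b'] -> ['b', 'c', 'a', 'd']
'd': index 3 in ['b', 'c', 'a', 'd'] -> ['d', 'b', 'c', 'a']
'd': index 0 in ['d', 'b', 'c', 'a'] -> ['d', 'b', 'c', 'a']
'd': index 0 in ['d', 'b', 'c', 'a'] -> ['d', 'b', 'c', 'a']


Output: [2, 0, 1, 3, 3, 1, 2, 3, 3, 3, 0, 0]


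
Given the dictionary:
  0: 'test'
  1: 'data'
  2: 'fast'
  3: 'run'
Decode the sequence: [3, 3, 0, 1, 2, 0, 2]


Look up each index in the dictionary:
  3 -> 'run'
  3 -> 'run'
  0 -> 'test'
  1 -> 'data'
  2 -> 'fast'
  0 -> 'test'
  2 -> 'fast'

Decoded: "run run test data fast test fast"


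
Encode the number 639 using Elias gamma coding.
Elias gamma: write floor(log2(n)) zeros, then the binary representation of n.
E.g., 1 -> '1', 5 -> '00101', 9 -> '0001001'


num_bits = floor(log2(639)) + 1 = 10
leading_zeros = num_bits - 1 = 9
binary(639) = 1001111111

Elias gamma(639) = '000000000' + '1001111111' = 0000000001001111111 (19 bits)


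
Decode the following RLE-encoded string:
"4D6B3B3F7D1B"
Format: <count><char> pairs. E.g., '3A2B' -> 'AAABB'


Expanding each <count><char> pair:
  4D -> 'DDDD'
  6B -> 'BBBBBB'
  3B -> 'BBB'
  3F -> 'FFF'
  7D -> 'DDDDDDD'
  1B -> 'B'

Decoded = DDDDBBBBBBBBBFFFDDDDDDDB


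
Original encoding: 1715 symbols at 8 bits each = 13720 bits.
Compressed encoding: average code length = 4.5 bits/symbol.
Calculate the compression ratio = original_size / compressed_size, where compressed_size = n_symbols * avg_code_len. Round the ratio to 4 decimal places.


original_size = n_symbols * orig_bits = 1715 * 8 = 13720 bits
compressed_size = n_symbols * avg_code_len = 1715 * 4.5 = 7717.5 bits
ratio = original_size / compressed_size = 13720 / 7717.5 = 1.7778

Compression ratio = 1.7778


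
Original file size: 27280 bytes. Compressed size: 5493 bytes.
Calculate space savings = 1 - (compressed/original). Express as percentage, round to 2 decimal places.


ratio = compressed/original = 5493/27280 = 0.201356
savings = 1 - ratio = 1 - 0.201356 = 0.798644
as a percentage: 0.798644 * 100 = 79.86%

Space savings = 1 - 5493/27280 = 79.86%


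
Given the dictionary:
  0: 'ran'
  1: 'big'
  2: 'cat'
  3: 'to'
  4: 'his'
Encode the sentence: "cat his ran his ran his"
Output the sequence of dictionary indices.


Look up each word in the dictionary:
  'cat' -> 2
  'his' -> 4
  'ran' -> 0
  'his' -> 4
  'ran' -> 0
  'his' -> 4

Encoded: [2, 4, 0, 4, 0, 4]


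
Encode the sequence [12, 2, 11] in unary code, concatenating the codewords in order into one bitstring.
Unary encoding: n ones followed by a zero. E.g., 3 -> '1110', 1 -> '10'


Encode each number as n ones followed by a terminating 0:
  12 -> 1111111111110 (13 bits)
  2 -> 110 (3 bits)
  11 -> 111111111110 (12 bits)
Total length = 13 + 3 + 12 = 28 bits.

Unary([12, 2, 11]) = 1111111111110110111111111110 (28 bits)


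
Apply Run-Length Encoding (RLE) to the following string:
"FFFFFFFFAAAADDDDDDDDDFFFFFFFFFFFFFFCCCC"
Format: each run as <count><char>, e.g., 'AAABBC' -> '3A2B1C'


Scanning runs left to right:
  i=0: run of 'F' x 8 -> '8F'
  i=8: run of 'A' x 4 -> '4A'
  i=12: run of 'D' x 9 -> '9D'
  i=21: run of 'F' x 14 -> '14F'
  i=35: run of 'C' x 4 -> '4C'

RLE = 8F4A9D14F4C


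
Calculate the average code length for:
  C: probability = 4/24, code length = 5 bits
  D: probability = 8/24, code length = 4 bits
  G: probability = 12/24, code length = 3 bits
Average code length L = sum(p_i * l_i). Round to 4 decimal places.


Weighted contributions p_i * l_i:
  C: (4/24) * 5 = 20/24
  D: (8/24) * 4 = 32/24
  G: (12/24) * 3 = 36/24
Sum = (20 + 32 + 36)/24 = 88/24

L = 88/24 = 3.6667 bits/symbol


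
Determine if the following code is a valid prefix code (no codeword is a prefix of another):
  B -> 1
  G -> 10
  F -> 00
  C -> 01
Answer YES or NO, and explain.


Checking each pair (does one codeword prefix another?):
  B='1' vs G='10': prefix -- VIOLATION

NO -- this is NOT a valid prefix code. B (1) is a prefix of G (10).


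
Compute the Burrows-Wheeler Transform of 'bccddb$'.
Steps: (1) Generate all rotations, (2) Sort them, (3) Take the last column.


Rotations (sorted):
  0: $bccddb -> last char: b
  1: b$bccdd -> last char: d
  2: bccddb$ -> last char: $
  3: ccddb$b -> last char: b
  4: cddb$bc -> last char: c
  5: db$bccd -> last char: d
  6: ddb$bcc -> last char: c


BWT = bd$bcdc


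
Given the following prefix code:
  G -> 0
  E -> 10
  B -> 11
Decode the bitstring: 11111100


Decoding step by step:
Bits 11 -> B
Bits 11 -> B
Bits 11 -> B
Bits 0 -> G
Bits 0 -> G


Decoded message: BBBGG


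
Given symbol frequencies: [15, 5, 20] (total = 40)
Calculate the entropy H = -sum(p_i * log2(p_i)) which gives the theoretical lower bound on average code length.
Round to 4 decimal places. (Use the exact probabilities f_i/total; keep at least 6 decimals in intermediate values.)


Per-symbol terms -p_i * log2(p_i) with p_i = f_i/40:
  p = 15/40 = 0.375000: log2(p) = -1.415037, -p*log2(p) = 0.530639
  p = 5/40 = 0.125000: log2(p) = -3.000000, -p*log2(p) = 0.375000
  p = 20/40 = 0.500000: log2(p) = -1.000000, -p*log2(p) = 0.500000
H = 0.530639 + 0.375000 + 0.500000 = 1.405639

H = 1.4056 bits/symbol


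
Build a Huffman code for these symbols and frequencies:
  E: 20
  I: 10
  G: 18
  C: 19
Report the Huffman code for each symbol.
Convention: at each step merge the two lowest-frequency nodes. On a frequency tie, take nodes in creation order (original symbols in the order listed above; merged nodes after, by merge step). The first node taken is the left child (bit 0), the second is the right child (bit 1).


Huffman tree construction:
Step 1: Merge I(10) + G(18) = 28
Step 2: Merge C(19) + E(20) = 39
Step 3: Merge (I+G)(28) + (C+E)(39) = 67
Read each symbol's code off the tree from the root (left child = 0, right child = 1).

Codes:
  E: 11 (length 2)
  I: 00 (length 2)
  G: 01 (length 2)
  C: 10 (length 2)
Average code length: 134/67 = 2.0000 bits/symbol


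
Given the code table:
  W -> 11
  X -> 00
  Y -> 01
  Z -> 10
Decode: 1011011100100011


Decoding:
10 -> Z
11 -> W
01 -> Y
11 -> W
00 -> X
10 -> Z
00 -> X
11 -> W


Result: ZWYWXZXW


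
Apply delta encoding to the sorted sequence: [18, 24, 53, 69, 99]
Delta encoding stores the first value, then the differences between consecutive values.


First value: 18
Deltas:
  24 - 18 = 6
  53 - 24 = 29
  69 - 53 = 16
  99 - 69 = 30


Delta encoded: [18, 6, 29, 16, 30]


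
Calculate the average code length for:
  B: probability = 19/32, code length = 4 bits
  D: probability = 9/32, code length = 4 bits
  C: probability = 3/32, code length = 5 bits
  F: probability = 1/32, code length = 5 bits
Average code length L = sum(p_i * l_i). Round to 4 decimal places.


Weighted contributions p_i * l_i:
  B: (19/32) * 4 = 76/32
  D: (9/32) * 4 = 36/32
  C: (3/32) * 5 = 15/32
  F: (1/32) * 5 = 5/32
Sum = (76 + 36 + 15 + 5)/32 = 132/32

L = 132/32 = 4.1250 bits/symbol


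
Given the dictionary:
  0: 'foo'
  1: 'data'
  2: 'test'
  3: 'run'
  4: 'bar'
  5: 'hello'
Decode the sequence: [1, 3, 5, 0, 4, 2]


Look up each index in the dictionary:
  1 -> 'data'
  3 -> 'run'
  5 -> 'hello'
  0 -> 'foo'
  4 -> 'bar'
  2 -> 'test'

Decoded: "data run hello foo bar test"


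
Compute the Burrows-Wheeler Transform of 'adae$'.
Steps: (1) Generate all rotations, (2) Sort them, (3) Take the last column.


Rotations (sorted):
  0: $adae -> last char: e
  1: adae$ -> last char: $
  2: ae$ad -> last char: d
  3: dae$a -> last char: a
  4: e$ada -> last char: a


BWT = e$daa


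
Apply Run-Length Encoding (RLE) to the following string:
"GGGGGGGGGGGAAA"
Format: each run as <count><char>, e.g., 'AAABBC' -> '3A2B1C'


Scanning runs left to right:
  i=0: run of 'G' x 11 -> '11G'
  i=11: run of 'A' x 3 -> '3A'

RLE = 11G3A


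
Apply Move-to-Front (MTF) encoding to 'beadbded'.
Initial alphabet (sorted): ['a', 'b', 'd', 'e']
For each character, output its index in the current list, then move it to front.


MTF encoding:
'b': index 1 in ['a', 'b', 'd', 'e'] -> ['b', 'a', 'd', 'e']
'e': index 3 in ['b', 'a', 'd', 'e'] -> ['e', 'b', 'a', 'd']
'a': index 2 in ['e', 'b', 'a', 'd'] -> ['a', 'e', 'b', 'd']
'd': index 3 in ['a', 'e', 'b', 'd'] -> ['d', 'a', 'e', 'b']
'b': index 3 in ['d', 'a', 'e', 'b'] -> ['b', 'd', 'a', 'e']
'd': index 1 in ['b', 'd', 'a', 'e'] -> ['d', 'b', 'a', 'e']
'e': index 3 in ['d', 'b', 'a', 'e'] -> ['e', 'd', 'b', 'a']
'd': index 1 in ['e', 'd', 'b', 'a'] -> ['d', 'e', 'b', 'a']


Output: [1, 3, 2, 3, 3, 1, 3, 1]


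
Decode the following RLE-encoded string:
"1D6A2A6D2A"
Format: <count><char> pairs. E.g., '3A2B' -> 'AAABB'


Expanding each <count><char> pair:
  1D -> 'D'
  6A -> 'AAAAAA'
  2A -> 'AA'
  6D -> 'DDDDDD'
  2A -> 'AA'

Decoded = DAAAAAAAADDDDDDAA


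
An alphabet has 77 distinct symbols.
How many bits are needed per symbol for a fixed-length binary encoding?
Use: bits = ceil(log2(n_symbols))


log2(77) = 6.2668
Bracket: 2^6 = 64 < 77 <= 2^7 = 128
So ceil(log2(77)) = 7

bits = ceil(log2(77)) = ceil(6.2668) = 7 bits


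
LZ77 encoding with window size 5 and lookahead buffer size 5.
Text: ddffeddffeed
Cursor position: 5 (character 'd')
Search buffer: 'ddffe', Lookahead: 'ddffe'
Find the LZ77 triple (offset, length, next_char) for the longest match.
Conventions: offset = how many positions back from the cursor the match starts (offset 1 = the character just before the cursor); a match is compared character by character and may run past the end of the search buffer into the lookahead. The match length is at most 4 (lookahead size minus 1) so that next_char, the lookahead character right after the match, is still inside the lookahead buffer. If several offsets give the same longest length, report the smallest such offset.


Try each offset into the search buffer:
  offset=1 (pos 4, char 'e'): match length 0
  offset=2 (pos 3, char 'f'): match length 0
  offset=3 (pos 2, char 'f'): match length 0
  offset=4 (pos 1, char 'd'): match length 1
  offset=5 (pos 0, char 'd'): match length 4
Longest match has length 4 at offset 5.
next_char = character at position 5 + 4 = 9 -> 'e'

Best match: offset=5, length=4 (matching 'ddff' starting at position 0)
LZ77 triple: (5, 4, 'e')


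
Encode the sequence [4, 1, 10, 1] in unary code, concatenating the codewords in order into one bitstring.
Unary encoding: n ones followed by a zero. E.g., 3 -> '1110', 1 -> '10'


Encode each number as n ones followed by a terminating 0:
  4 -> 11110 (5 bits)
  1 -> 10 (2 bits)
  10 -> 11111111110 (11 bits)
  1 -> 10 (2 bits)
Total length = 5 + 2 + 11 + 2 = 20 bits.

Unary([4, 1, 10, 1]) = 11110101111111111010 (20 bits)


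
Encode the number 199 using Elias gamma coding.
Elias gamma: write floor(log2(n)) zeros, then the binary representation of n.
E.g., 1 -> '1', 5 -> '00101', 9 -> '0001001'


num_bits = floor(log2(199)) + 1 = 8
leading_zeros = num_bits - 1 = 7
binary(199) = 11000111

Elias gamma(199) = '0000000' + '11000111' = 000000011000111 (15 bits)


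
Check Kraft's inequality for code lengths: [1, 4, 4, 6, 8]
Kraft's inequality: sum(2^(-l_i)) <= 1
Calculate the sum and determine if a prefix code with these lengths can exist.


Sum = 2^(-1) + 2^(-4) + 2^(-4) + 2^(-6) + 2^(-8)
    = 0.5 + 0.0625 + 0.0625 + 0.015625 + 0.00390625
    = 165/256 = 0.64453125
Since 0.64453125 <= 1, Kraft's inequality IS satisfied.
A prefix code with these lengths CAN exist.

Kraft sum = 0.64453125. Satisfied.


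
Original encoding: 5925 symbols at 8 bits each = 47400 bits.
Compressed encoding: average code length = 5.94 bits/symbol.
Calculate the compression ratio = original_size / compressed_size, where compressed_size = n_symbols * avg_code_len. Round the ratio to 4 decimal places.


original_size = n_symbols * orig_bits = 5925 * 8 = 47400 bits
compressed_size = n_symbols * avg_code_len = 5925 * 5.94 = 35194.5 bits
ratio = original_size / compressed_size = 47400 / 35194.5 = 1.3468

Compression ratio = 1.3468


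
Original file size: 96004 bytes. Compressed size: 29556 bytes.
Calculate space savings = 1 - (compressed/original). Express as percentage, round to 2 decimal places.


ratio = compressed/original = 29556/96004 = 0.307862
savings = 1 - ratio = 1 - 0.307862 = 0.692138
as a percentage: 0.692138 * 100 = 69.21%

Space savings = 1 - 29556/96004 = 69.21%


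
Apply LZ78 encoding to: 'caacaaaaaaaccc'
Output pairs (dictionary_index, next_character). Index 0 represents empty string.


LZ78 encoding steps:
Dictionary: {0: ''}
Step 1: w='' (idx 0), next='c' -> output (0, 'c'), add 'c' as idx 1
Step 2: w='' (idx 0), next='a' -> output (0, 'a'), add 'a' as idx 2
Step 3: w='a' (idx 2), next='c' -> output (2, 'c'), add 'ac' as idx 3
Step 4: w='a' (idx 2), next='a' -> output (2, 'a'), add 'aa' as idx 4
Step 5: w='aa' (idx 4), next='a' -> output (4, 'a'), add 'aaa' as idx 5
Step 6: w='aa' (idx 4), next='c' -> output (4, 'c'), add 'aac' as idx 6
Step 7: w='c' (idx 1), next='c' -> output (1, 'c'), add 'cc' as idx 7


Encoded: [(0, 'c'), (0, 'a'), (2, 'c'), (2, 'a'), (4, 'a'), (4, 'c'), (1, 'c')]


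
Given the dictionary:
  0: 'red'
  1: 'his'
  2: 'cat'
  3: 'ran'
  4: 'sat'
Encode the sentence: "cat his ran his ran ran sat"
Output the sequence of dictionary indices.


Look up each word in the dictionary:
  'cat' -> 2
  'his' -> 1
  'ran' -> 3
  'his' -> 1
  'ran' -> 3
  'ran' -> 3
  'sat' -> 4

Encoded: [2, 1, 3, 1, 3, 3, 4]


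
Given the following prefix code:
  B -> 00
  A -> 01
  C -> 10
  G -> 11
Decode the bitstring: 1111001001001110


Decoding step by step:
Bits 11 -> G
Bits 11 -> G
Bits 00 -> B
Bits 10 -> C
Bits 01 -> A
Bits 00 -> B
Bits 11 -> G
Bits 10 -> C


Decoded message: GGBCABGC


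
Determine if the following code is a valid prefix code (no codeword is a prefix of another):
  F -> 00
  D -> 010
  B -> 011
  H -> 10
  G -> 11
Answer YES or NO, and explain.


Checking each pair (does one codeword prefix another?):
  F='00' vs D='010': no prefix
  F='00' vs B='011': no prefix
  F='00' vs H='10': no prefix
  F='00' vs G='11': no prefix
  D='010' vs F='00': no prefix
  D='010' vs B='011': no prefix
  D='010' vs H='10': no prefix
  D='010' vs G='11': no prefix
  B='011' vs F='00': no prefix
  B='011' vs D='010': no prefix
  B='011' vs H='10': no prefix
  B='011' vs G='11': no prefix
  H='10' vs F='00': no prefix
  H='10' vs D='010': no prefix
  H='10' vs B='011': no prefix
  H='10' vs G='11': no prefix
  G='11' vs F='00': no prefix
  G='11' vs D='010': no prefix
  G='11' vs B='011': no prefix
  G='11' vs H='10': no prefix
No violation found over all pairs.

YES -- this is a valid prefix code. No codeword is a prefix of any other codeword.


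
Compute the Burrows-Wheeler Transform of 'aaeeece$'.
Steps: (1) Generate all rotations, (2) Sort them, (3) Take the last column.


Rotations (sorted):
  0: $aaeeece -> last char: e
  1: aaeeece$ -> last char: $
  2: aeeece$a -> last char: a
  3: ce$aaeee -> last char: e
  4: e$aaeeec -> last char: c
  5: ece$aaee -> last char: e
  6: eece$aae -> last char: e
  7: eeece$aa -> last char: a


BWT = e$aeceea


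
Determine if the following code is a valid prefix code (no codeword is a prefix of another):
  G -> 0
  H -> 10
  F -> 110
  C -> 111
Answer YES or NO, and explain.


Checking each pair (does one codeword prefix another?):
  G='0' vs H='10': no prefix
  G='0' vs F='110': no prefix
  G='0' vs C='111': no prefix
  H='10' vs G='0': no prefix
  H='10' vs F='110': no prefix
  H='10' vs C='111': no prefix
  F='110' vs G='0': no prefix
  F='110' vs H='10': no prefix
  F='110' vs C='111': no prefix
  C='111' vs G='0': no prefix
  C='111' vs H='10': no prefix
  C='111' vs F='110': no prefix
No violation found over all pairs.

YES -- this is a valid prefix code. No codeword is a prefix of any other codeword.


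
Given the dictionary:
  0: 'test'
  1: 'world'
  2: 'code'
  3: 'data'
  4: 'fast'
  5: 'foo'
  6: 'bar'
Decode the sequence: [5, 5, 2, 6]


Look up each index in the dictionary:
  5 -> 'foo'
  5 -> 'foo'
  2 -> 'code'
  6 -> 'bar'

Decoded: "foo foo code bar"


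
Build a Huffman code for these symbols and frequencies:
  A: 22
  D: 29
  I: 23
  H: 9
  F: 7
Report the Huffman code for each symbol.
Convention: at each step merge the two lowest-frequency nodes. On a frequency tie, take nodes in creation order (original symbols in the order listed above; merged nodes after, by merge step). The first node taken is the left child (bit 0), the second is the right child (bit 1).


Huffman tree construction:
Step 1: Merge F(7) + H(9) = 16
Step 2: Merge (F+H)(16) + A(22) = 38
Step 3: Merge I(23) + D(29) = 52
Step 4: Merge ((F+H)+A)(38) + (I+D)(52) = 90
Read each symbol's code off the tree from the root (left child = 0, right child = 1).

Codes:
  A: 01 (length 2)
  D: 11 (length 2)
  I: 10 (length 2)
  H: 001 (length 3)
  F: 000 (length 3)
Average code length: 196/90 = 2.1778 bits/symbol


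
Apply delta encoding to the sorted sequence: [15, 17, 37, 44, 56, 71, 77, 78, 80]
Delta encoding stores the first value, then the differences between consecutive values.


First value: 15
Deltas:
  17 - 15 = 2
  37 - 17 = 20
  44 - 37 = 7
  56 - 44 = 12
  71 - 56 = 15
  77 - 71 = 6
  78 - 77 = 1
  80 - 78 = 2


Delta encoded: [15, 2, 20, 7, 12, 15, 6, 1, 2]


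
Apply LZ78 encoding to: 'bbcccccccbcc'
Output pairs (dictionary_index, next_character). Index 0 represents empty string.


LZ78 encoding steps:
Dictionary: {0: ''}
Step 1: w='' (idx 0), next='b' -> output (0, 'b'), add 'b' as idx 1
Step 2: w='b' (idx 1), next='c' -> output (1, 'c'), add 'bc' as idx 2
Step 3: w='' (idx 0), next='c' -> output (0, 'c'), add 'c' as idx 3
Step 4: w='c' (idx 3), next='c' -> output (3, 'c'), add 'cc' as idx 4
Step 5: w='cc' (idx 4), next='c' -> output (4, 'c'), add 'ccc' as idx 5
Step 6: w='bc' (idx 2), next='c' -> output (2, 'c'), add 'bcc' as idx 6


Encoded: [(0, 'b'), (1, 'c'), (0, 'c'), (3, 'c'), (4, 'c'), (2, 'c')]


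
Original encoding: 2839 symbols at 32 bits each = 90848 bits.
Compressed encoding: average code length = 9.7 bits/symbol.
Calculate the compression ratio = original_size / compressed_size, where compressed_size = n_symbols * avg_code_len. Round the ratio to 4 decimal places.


original_size = n_symbols * orig_bits = 2839 * 32 = 90848 bits
compressed_size = n_symbols * avg_code_len = 2839 * 9.7 = 27538.3 bits
ratio = original_size / compressed_size = 90848 / 27538.3 = 3.299

Compression ratio = 3.299


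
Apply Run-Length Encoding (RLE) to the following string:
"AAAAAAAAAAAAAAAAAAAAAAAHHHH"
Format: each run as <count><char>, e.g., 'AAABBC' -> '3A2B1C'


Scanning runs left to right:
  i=0: run of 'A' x 23 -> '23A'
  i=23: run of 'H' x 4 -> '4H'

RLE = 23A4H


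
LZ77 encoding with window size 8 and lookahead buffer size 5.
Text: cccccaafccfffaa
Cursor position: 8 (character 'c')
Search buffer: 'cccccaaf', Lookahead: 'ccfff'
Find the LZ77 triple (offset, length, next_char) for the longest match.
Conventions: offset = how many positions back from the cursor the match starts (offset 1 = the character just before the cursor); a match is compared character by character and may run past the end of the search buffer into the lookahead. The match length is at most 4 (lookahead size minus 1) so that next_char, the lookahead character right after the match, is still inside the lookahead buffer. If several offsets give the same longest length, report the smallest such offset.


Try each offset into the search buffer:
  offset=1 (pos 7, char 'f'): match length 0
  offset=2 (pos 6, char 'a'): match length 0
  offset=3 (pos 5, char 'a'): match length 0
  offset=4 (pos 4, char 'c'): match length 1
  offset=5 (pos 3, char 'c'): match length 2
  offset=6 (pos 2, char 'c'): match length 2
  offset=7 (pos 1, char 'c'): match length 2
  offset=8 (pos 0, char 'c'): match length 2
Longest match has length 2, found at offsets 5, 6, 7, 8; take the smallest, offset 5.
next_char = character at position 8 + 2 = 10 -> 'f'

Best match: offset=5, length=2 (matching 'cc' starting at position 3)
LZ77 triple: (5, 2, 'f')


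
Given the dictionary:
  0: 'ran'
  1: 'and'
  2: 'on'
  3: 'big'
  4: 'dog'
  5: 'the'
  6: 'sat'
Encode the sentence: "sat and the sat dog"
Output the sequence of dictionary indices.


Look up each word in the dictionary:
  'sat' -> 6
  'and' -> 1
  'the' -> 5
  'sat' -> 6
  'dog' -> 4

Encoded: [6, 1, 5, 6, 4]


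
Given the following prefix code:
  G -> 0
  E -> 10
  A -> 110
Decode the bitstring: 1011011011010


Decoding step by step:
Bits 10 -> E
Bits 110 -> A
Bits 110 -> A
Bits 110 -> A
Bits 10 -> E


Decoded message: EAAAE


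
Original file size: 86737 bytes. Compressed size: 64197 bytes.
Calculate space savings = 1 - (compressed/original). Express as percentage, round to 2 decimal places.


ratio = compressed/original = 64197/86737 = 0.740134
savings = 1 - ratio = 1 - 0.740134 = 0.259866
as a percentage: 0.259866 * 100 = 25.99%

Space savings = 1 - 64197/86737 = 25.99%


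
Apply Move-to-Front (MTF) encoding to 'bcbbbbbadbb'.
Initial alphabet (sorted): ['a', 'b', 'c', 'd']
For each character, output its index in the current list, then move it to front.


MTF encoding:
'b': index 1 in ['a', 'b', 'c', 'd'] -> ['b', 'a', 'c', 'd']
'c': index 2 in ['b', 'a', 'c', 'd'] -> ['c', 'b', 'a', 'd']
'b': index 1 in ['c', 'b', 'a', 'd'] -> ['b', 'c', 'a', 'd']
'b': index 0 in ['b', 'c', 'a', 'd'] -> ['b', 'c', 'a', 'd']
'b': index 0 in ['b', 'c', 'a', 'd'] -> ['b', 'c', 'a', 'd']
'b': index 0 in ['b', 'c', 'a', 'd'] -> ['b', 'c', 'a', 'd']
'b': index 0 in ['b', 'c', 'a', 'd'] -> ['b', 'c', 'a', 'd']
'a': index 2 in ['b', 'c', 'a', 'd'] -> ['a', 'b', 'c', 'd']
'd': index 3 in ['a', 'b', 'c', 'd'] -> ['d', 'a', 'b', 'c']
'b': index 2 in ['d', 'a', 'b', 'c'] -> ['b', 'd', 'a', 'c']
'b': index 0 in ['b', 'd', 'a', 'c'] -> ['b', 'd', 'a', 'c']


Output: [1, 2, 1, 0, 0, 0, 0, 2, 3, 2, 0]


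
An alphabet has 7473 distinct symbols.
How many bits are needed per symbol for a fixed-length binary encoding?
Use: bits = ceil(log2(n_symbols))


log2(7473) = 12.8675
Bracket: 2^12 = 4096 < 7473 <= 2^13 = 8192
So ceil(log2(7473)) = 13

bits = ceil(log2(7473)) = ceil(12.8675) = 13 bits


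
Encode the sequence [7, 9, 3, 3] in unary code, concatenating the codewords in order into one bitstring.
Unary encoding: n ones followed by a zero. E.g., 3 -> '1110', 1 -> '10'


Encode each number as n ones followed by a terminating 0:
  7 -> 11111110 (8 bits)
  9 -> 1111111110 (10 bits)
  3 -> 1110 (4 bits)
  3 -> 1110 (4 bits)
Total length = 8 + 10 + 4 + 4 = 26 bits.

Unary([7, 9, 3, 3]) = 11111110111111111011101110 (26 bits)


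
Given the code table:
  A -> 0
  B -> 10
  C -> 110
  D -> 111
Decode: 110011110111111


Decoding:
110 -> C
0 -> A
111 -> D
10 -> B
111 -> D
111 -> D


Result: CADBDD


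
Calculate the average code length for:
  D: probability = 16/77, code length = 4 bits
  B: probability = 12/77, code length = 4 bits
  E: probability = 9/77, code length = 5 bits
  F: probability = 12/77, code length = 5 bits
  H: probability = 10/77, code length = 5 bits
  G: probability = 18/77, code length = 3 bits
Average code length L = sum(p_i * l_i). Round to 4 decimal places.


Weighted contributions p_i * l_i:
  D: (16/77) * 4 = 64/77
  B: (12/77) * 4 = 48/77
  E: (9/77) * 5 = 45/77
  F: (12/77) * 5 = 60/77
  H: (10/77) * 5 = 50/77
  G: (18/77) * 3 = 54/77
Sum = (64 + 48 + 45 + 60 + 50 + 54)/77 = 321/77

L = 321/77 = 4.1688 bits/symbol


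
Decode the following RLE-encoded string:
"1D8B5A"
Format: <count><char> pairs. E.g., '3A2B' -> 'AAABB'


Expanding each <count><char> pair:
  1D -> 'D'
  8B -> 'BBBBBBBB'
  5A -> 'AAAAA'

Decoded = DBBBBBBBBAAAAA


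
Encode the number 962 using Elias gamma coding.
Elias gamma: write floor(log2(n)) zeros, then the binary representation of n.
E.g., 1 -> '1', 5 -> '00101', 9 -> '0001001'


num_bits = floor(log2(962)) + 1 = 10
leading_zeros = num_bits - 1 = 9
binary(962) = 1111000010

Elias gamma(962) = '000000000' + '1111000010' = 0000000001111000010 (19 bits)


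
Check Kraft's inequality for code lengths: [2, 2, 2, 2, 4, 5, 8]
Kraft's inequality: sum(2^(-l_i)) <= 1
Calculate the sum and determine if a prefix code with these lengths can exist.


Sum = 2^(-2) + 2^(-2) + 2^(-2) + 2^(-2) + 2^(-4) + 2^(-5) + 2^(-8)
    = 0.25 + 0.25 + 0.25 + 0.25 + 0.0625 + 0.03125 + 0.00390625
    = 281/256 = 1.09765625
Since 1.09765625 > 1, Kraft's inequality is NOT satisfied.
A prefix code with these lengths CANNOT exist.

Kraft sum = 1.09765625. Not satisfied.


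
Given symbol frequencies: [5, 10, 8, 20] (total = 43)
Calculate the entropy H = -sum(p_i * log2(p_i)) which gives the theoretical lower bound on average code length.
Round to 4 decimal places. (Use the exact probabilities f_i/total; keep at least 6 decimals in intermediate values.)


Per-symbol terms -p_i * log2(p_i) with p_i = f_i/43:
  p = 5/43 = 0.116279: log2(p) = -3.104337, -p*log2(p) = 0.360969
  p = 10/43 = 0.232558: log2(p) = -2.104337, -p*log2(p) = 0.489381
  p = 8/43 = 0.186047: log2(p) = -2.426265, -p*log2(p) = 0.451398
  p = 20/43 = 0.465116: log2(p) = -1.104337, -p*log2(p) = 0.513645
H = 0.360969 + 0.489381 + 0.451398 + 0.513645 = 1.815393

H = 1.8154 bits/symbol
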